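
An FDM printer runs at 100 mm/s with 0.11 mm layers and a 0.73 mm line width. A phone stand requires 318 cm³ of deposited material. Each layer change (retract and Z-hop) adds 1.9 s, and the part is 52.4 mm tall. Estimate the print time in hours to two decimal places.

Bead cross-section = 0.11 × 0.73 = 0.0803 mm².
Path length: 318000 mm³ / 0.0803 mm² → 3960149.4 mm.
Print-move time: 3960149.4 / 100 → 39601.5 s.
Number of layers: 52.4 / 0.11 → 477 (rounded up).
Z-hop total: 477 × 1.9 → 906.3 s.
Total = 39601.5 + 906.3 = 40507.8 s = 11.25 hours.

11.25 hours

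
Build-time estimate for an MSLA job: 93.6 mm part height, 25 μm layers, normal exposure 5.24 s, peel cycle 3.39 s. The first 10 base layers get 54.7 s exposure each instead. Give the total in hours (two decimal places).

9.11 hours

Layers = ⌈93.6/0.025⌉ = 3744.
Bottom layers = 10 × (54.7 + 3.39), so 580.9 s.
Remaining layers: 3734 × (5.24 + 3.39) → 32224.42 s.
Total = 580.9 + 32224.42 = 32805.32 s = 9.11 hours.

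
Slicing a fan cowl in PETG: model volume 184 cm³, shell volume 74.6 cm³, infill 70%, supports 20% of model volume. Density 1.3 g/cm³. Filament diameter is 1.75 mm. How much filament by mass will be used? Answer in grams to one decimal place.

244.4 g

Infill region = 184 − 74.6, so 109.4 cm³.
Deposited infill: 0.70 × 109.4 → 76.58 cm³.
Support = 0.20 × 184 = 36.8 cm³.
Deposited volume = 74.6 + 76.58 + 36.8, so 187.98 cm³.
Mass: 187.98 × 1.3 → 244.374 g.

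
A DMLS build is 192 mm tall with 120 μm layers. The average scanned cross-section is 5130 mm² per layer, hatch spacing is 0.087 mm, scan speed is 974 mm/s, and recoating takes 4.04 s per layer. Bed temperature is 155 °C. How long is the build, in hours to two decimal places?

Layer count = ceil(192 / 0.12) = 1600.
Hatch length per layer = 5130 / 0.087, so 58965.5 mm.
Laser time per layer = 58965.5 / 974 = 60.5395 s.
Per-layer time = 60.5395 + 4.04, so 64.5795 s.
Total: 1600 × 64.5795 s = 103327.2 s → 28.70 hours.

28.70 hours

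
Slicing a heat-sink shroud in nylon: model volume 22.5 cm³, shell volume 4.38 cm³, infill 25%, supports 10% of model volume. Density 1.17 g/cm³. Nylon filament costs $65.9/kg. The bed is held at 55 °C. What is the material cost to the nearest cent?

Infill region = 22.5 − 4.38, so 18.12 cm³.
Infill volume = 0.25 × 18.12 = 4.53 cm³.
Support = 0.10 × 22.5 = 2.25 cm³.
Total extruded = 4.38 + 4.53 + 2.25, so 11.16 cm³.
Mass = 11.16 × 1.17 = 13.0572 g.
Cost = 13.0572 g / 1000 × $65.9/kg = $0.86.

$0.86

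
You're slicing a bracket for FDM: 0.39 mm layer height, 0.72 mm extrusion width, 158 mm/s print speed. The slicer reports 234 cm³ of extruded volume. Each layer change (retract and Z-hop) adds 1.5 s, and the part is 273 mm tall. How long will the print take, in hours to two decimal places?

1.76 hours

Extrusion cross-section = 0.39 × 0.72 = 0.2808 mm².
Path length: 234000 mm³ / 0.2808 mm² → 833333.3 mm.
Time extruding = 833333.3 / 158 = 5274.3 s.
Layers = ⌈273/0.39⌉ = 700.
Layer-change overhead: 700 × 1.5 → 1050 s.
Total = 5274.3 + 1050 = 6324.3 s = 1.76 hours.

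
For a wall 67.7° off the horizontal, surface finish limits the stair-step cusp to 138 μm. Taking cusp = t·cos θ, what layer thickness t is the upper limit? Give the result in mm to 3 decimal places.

Layer height = cusp / cos(67.7°) = 0.138 / 0.3795 = 0.364 mm.

0.364 mm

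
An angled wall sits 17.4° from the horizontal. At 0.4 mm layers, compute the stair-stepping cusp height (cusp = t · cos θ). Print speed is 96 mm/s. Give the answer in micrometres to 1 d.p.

381.7 μm

cos(17.4°) = 0.9542, so cusp = 0.4 × 0.9542 = 0.38168 mm → 381.7 μm.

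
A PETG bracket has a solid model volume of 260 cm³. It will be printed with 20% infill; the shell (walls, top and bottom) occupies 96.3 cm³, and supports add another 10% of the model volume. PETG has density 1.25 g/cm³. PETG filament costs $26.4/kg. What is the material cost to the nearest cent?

Interior volume = 260 − 96.3 = 163.7 cm³.
Deposited infill = 0.20 × 163.7, so 32.74 cm³.
Support = 0.10 × 260 = 26 cm³.
Total printed volume = 96.3 + 32.74 + 26, so 155.04 cm³.
Mass = 155.04 × 1.25, so 193.8 g.
Cost = 193.8 g / 1000 × $26.4/kg = $5.12.

$5.12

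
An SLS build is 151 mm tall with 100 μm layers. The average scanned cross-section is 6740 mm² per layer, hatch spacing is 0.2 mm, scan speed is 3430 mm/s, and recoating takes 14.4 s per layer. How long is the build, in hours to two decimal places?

Layer count = ceil(151 / 0.1) = 1510.
Scan path per layer = 6740 / 0.2, so 33700 mm.
Laser time per layer = 33700 / 3430, so 9.8251 s.
Per-layer time: 9.8251 + 14.4 → 24.2251 s.
Build time = 1510 × 24.2251 = 36579.901 s = 10.16 hours.

10.16 hours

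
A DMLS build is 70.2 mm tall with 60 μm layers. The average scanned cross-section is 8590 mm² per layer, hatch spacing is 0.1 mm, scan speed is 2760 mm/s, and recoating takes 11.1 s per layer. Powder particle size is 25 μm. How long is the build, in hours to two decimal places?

Layer count = ceil(70.2 / 0.06) = 1170.
Per-layer scan distance = 8590 / 0.1, so 85900 mm.
Laser time per layer: 85900 / 2760 → 31.1232 s.
Time per layer = 31.1232 + 11.1 = 42.2232 s.
1170 layers × 42.2232 s/layer = 49401.144 s, i.e. 13.72 hours.

13.72 hours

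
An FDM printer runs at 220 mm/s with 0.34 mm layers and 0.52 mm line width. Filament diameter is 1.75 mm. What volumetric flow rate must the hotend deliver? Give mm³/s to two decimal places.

38.90

A = 0.34 × 0.52 = 0.1768 mm².
Q = v·A = 220 × 0.1768 = 38.90 mm³/s.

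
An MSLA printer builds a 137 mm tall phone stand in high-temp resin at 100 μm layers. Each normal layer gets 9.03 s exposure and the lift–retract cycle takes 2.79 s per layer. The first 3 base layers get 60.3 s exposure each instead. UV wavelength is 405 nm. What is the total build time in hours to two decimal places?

4.54 hours

Layers = ⌈137/0.1⌉ = 1370.
Burn-in layers = 3 × (60.3 + 2.79) = 189.27 s.
Normal layers: 1367 × (9.03 + 2.79) → 16157.94 s.
Total = 189.27 + 16157.94 = 16347.21 s = 4.54 hours.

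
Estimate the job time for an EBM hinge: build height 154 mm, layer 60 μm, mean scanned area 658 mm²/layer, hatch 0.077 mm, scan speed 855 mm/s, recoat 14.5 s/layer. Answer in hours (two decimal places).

Layer count = ceil(154 / 0.06) = 2567.
Scan path per layer: 658 / 0.077 → 8545.5 mm.
Scan time per layer: 8545.5 / 855 → 9.9947 s.
Time per layer = 9.9947 + 14.5 = 24.4947 s.
Build time = 2567 × 24.4947 = 62877.8949 s = 17.47 hours.

17.47 hours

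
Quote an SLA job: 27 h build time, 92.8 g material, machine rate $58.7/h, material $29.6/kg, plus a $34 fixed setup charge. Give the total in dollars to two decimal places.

Machine-time cost: 58.7 × 27 → $1584.90.
Material cost = 29.6 × 92.8/1000, so $2.74688.
Adding setup: 1584.90 + 2.74688 + 34 → 1621.64688 ≈ $1621.65.

$1621.65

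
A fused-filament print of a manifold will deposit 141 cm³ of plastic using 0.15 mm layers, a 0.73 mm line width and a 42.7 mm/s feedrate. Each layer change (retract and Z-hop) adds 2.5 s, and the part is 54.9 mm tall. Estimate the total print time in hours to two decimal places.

Line area: 0.15 × 0.73 → 0.1095 mm².
Path length: 141000 mm³ / 0.1095 mm² → 1287671.2 mm.
Print-move time: 1287671.2 / 42.7 → 30156.2 s.
Layer count = ceil(54.9 / 0.15) = 366.
Z-hop total = 366 × 2.5, so 915 s.
Altogether 30156.2 + 915 = 31071.2 s, i.e. 8.63 hours.

8.63 hours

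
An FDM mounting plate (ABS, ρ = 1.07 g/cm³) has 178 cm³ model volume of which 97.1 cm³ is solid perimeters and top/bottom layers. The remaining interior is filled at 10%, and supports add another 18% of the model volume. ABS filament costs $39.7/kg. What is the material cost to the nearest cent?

$5.83

Infill region = 178 − 97.1, so 80.9 cm³.
Infill volume = 0.10 × 80.9, so 8.09 cm³.
Support: 0.18 × 178 → 32.04 cm³.
Deposited volume = 97.1 + 8.09 + 32.04 = 137.23 cm³.
Mass: 137.23 × 1.07 → 146.8361 g.
At $39.7/kg: 146.8361/1000 × 39.7 = $5.83.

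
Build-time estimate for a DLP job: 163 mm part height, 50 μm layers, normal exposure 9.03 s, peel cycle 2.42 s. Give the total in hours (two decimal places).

Number of layers: 163 / 0.05 → 3260 (rounded up).
Each layer takes = 9.03 + 2.42, so 11.45 s.
Build time: 3260 × 11.45 s = 37327 s, i.e. 10.37 hours.

10.37 hours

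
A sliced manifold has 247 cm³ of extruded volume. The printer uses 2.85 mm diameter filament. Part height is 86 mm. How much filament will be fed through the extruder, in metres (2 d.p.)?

A = π r² = π × 1.425² = 6.3794 mm².
Length = 247 cm³ / 6.3794 mm² = 247000 / 6.3794 = 38718.37 mm = 38.72 m.

38.72 m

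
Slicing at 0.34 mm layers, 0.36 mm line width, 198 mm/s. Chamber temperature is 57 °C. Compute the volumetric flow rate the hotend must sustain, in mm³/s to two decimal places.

Extrusion cross-section = 0.34 × 0.36 = 0.1224 mm².
Q = v·A = 198 × 0.1224 = 24.24 mm³/s.

24.24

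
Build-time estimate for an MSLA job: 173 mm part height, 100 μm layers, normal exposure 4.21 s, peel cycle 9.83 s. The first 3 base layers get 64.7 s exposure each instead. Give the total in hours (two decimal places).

Number of layers: 173 / 0.1 → 1730 (rounded up).
Bottom layers = 3 × (64.7 + 9.83) = 223.59 s.
Normal layers = 1727 × (4.21 + 9.83), so 24247.08 s.
Total = 223.59 + 24247.08 = 24470.67 s = 6.80 hours.

6.80 hours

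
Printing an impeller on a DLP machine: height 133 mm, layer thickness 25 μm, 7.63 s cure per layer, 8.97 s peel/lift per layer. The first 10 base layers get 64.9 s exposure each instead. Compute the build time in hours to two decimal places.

Number of layers: 133 / 0.025 → 5320 (rounded up).
Burn-in layers = 10 × (64.9 + 8.97), so 738.7 s.
Regular layers = 5310 × (7.63 + 8.97), so 88146 s.
Sum: 738.7 + 88146 = 88884.7 s → 24.69 hours.

24.69 hours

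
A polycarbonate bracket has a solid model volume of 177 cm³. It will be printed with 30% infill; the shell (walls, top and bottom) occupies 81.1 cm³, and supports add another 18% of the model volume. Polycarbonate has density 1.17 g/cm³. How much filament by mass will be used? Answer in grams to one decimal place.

165.8 g

Infill region = 177 − 81.1, so 95.9 cm³.
Infill deposited: 0.30 × 95.9 → 28.77 cm³.
Support: 0.18 × 177 → 31.86 cm³.
Total extruded: 81.1 + 28.77 + 31.86 → 141.73 cm³.
Mass = 141.73 × 1.17, so 165.8241 g.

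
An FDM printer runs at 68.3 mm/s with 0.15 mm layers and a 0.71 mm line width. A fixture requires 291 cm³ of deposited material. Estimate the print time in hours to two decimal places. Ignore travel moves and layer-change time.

Line area: 0.15 × 0.71 → 0.1065 mm².
Path length: 291000 mm³ / 0.1065 mm² → 2732394.4 mm.
Extrusion time: 2732394.4 / 68.3 → 40005.8 s.
40005.8 s = 11.11 hours.

11.11 hours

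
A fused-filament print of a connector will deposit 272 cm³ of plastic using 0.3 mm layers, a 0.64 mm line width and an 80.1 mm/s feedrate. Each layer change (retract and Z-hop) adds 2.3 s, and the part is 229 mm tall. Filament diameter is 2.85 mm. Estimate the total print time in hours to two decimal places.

5.40 hours

Bead cross-section = 0.3 × 0.64 = 0.192 mm².
Total extruded path = 272000/0.192 = 1416666.7 mm.
Extrusion time = 1416666.7 / 80.1 = 17686.2 s.
Layer count = ceil(229 / 0.3) = 764.
Layer-change overhead = 764 × 2.3 = 1757.2 s.
Total = 17686.2 + 1757.2 = 19443.4 s = 5.40 hours.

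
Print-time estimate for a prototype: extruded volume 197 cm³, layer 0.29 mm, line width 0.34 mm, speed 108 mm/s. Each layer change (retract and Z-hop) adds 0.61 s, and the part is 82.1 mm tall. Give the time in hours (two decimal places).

5.19 hours

Bead cross-section = 0.29 × 0.34, so 0.0986 mm².
Toolpath length = 197 cm³ / 0.0986 mm² = 197000 / 0.0986 = 1997971.6 mm.
Extrusion time = 1997971.6 / 108, so 18499.7 s.
Layer count = ceil(82.1 / 0.29) = 284.
Non-print overhead = 284 × 0.61 = 173.24 s.
Total = 18499.7 + 173.24 = 18672.94 s = 5.19 hours.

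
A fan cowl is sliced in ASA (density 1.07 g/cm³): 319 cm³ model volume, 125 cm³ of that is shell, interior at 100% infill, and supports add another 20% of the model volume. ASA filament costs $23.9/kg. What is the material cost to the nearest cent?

$9.79

Interior volume: 319 − 125 → 194 cm³.
Infill deposited: 1.00 × 194 → 194 cm³.
Support: 0.20 × 319 → 63.8 cm³.
Deposited volume = 125 + 194 + 63.8, so 382.8 cm³.
Mass = 382.8 × 1.07 = 409.596 g.
Cost = 409.596 g / 1000 × $23.9/kg = $9.79.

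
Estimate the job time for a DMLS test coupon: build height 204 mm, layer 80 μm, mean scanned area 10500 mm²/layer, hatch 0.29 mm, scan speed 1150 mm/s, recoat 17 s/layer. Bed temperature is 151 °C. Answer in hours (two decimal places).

Layer count = ceil(204 / 0.08) = 2550.
Scan path per layer = 10500 / 0.29 = 36206.9 mm.
Scan time per layer = 36206.9 / 1150, so 31.4843 s.
Time per layer = 31.4843 + 17 = 48.4843 s.
Total: 2550 × 48.4843 s = 123634.965 s → 34.34 hours.

34.34 hours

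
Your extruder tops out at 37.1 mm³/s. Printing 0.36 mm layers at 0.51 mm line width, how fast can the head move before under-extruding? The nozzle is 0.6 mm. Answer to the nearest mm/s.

202 mm/s

A = 0.36 × 0.51, so 0.1836 mm².
v_max = Q/A = 37.1/0.1836 = 202.07 mm/s → 202 mm/s.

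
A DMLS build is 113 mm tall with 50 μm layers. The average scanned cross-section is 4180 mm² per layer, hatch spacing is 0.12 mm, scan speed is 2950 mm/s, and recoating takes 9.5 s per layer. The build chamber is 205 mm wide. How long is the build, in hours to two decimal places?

13.38 hours

Layers = ⌈113/0.05⌉ = 2260.
Hatch length per layer = 4180 / 0.12 = 34833.3 mm.
Per-layer scan time: 34833.3 / 2950 → 11.8079 s.
Time per layer: 11.8079 + 9.5 → 21.3079 s.
Total: 2260 × 21.3079 s = 48155.854 s → 13.38 hours.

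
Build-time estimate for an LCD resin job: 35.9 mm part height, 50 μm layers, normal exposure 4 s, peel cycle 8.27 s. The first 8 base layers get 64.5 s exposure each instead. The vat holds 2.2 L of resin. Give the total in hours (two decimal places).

2.58 hours

Layers = ⌈35.9/0.05⌉ = 718.
Burn-in layers = 8 × (64.5 + 8.27), so 582.16 s.
Normal layers: 710 × (4 + 8.27) → 8711.7 s.
Sum: 582.16 + 8711.7 = 9293.86 s → 2.58 hours.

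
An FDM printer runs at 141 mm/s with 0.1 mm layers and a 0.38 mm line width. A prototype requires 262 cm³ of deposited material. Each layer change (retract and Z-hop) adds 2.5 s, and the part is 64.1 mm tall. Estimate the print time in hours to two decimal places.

Bead cross-section: 0.1 × 0.38 → 0.038 mm².
Total extruded path = 262000/0.038 = 6894736.8 mm.
Time extruding = 6894736.8 / 141 = 48898.8 s.
Layers = ⌈64.1/0.1⌉ = 641.
Z-hop total = 641 × 2.5, so 1602.5 s.
Altogether 48898.8 + 1602.5 = 50501.3 s, i.e. 14.03 hours.

14.03 hours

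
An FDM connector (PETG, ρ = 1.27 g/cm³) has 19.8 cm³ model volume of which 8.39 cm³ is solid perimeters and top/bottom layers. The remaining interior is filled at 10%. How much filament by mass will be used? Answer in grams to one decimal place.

12.1 g

Infill region = 19.8 − 8.39, so 11.41 cm³.
Deposited infill = 0.10 × 11.41 = 1.141 cm³.
Total printed volume = 8.39 + 1.141 = 9.531 cm³.
Mass: 9.531 × 1.27 → 12.10437 g.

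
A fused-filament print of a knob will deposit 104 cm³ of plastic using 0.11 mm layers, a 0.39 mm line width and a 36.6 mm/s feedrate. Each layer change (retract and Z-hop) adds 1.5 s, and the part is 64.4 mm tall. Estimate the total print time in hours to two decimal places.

Bead cross-section = 0.11 × 0.39, so 0.0429 mm².
Path length: 104000 mm³ / 0.0429 mm² → 2424242.4 mm.
Extrusion time: 2424242.4 / 36.6 → 66236.1 s.
Layer count = ceil(64.4 / 0.11) = 586.
Z-hop total: 586 × 1.5 → 879 s.
Altogether 66236.1 + 879 = 67115.1 s, i.e. 18.64 hours.

18.64 hours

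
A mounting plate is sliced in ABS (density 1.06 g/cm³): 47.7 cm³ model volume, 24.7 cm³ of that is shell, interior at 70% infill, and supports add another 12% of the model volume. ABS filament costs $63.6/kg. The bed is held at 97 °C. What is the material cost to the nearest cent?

$3.14

Volume inside the shell = 47.7 − 24.7 = 23 cm³.
Deposited infill = 0.70 × 23, so 16.1 cm³.
Support = 0.12 × 47.7, so 5.724 cm³.
Total extruded = 24.7 + 16.1 + 5.724, so 46.524 cm³.
Mass = 46.524 × 1.06, so 49.31544 g.
Cost = 49.31544 g / 1000 × $63.6/kg = $3.14.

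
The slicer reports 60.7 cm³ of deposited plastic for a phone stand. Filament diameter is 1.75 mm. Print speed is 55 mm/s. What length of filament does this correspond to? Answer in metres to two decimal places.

Cross-section of 1.75 mm filament: π·(1.75/2)² = 2.4053 mm².
Length = 60.7 cm³ / 2.4053 mm² = 60700 / 2.4053 = 25235.94 mm = 25.24 m.

25.24 m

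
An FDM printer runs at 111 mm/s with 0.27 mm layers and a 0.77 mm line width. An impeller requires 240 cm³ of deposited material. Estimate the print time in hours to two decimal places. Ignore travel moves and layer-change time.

2.89 hours

Line area: 0.27 × 0.77 → 0.2079 mm².
Total extruded path = 240000/0.2079 = 1154401.2 mm.
Extrusion time = 1154401.2 / 111 = 10400 s.
In the requested units: 10400 s = 2.89 hours.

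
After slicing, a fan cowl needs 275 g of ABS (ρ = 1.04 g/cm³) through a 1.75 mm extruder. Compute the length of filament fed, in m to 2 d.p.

Extruded volume: 275/1.04 = 264.4231 cm³ (264423.1 mm³).
Filament cross-section = π × (1.75/2)² = 2.4053 mm².
Length = 264423.1 / 2.4053 = 109933.52 mm = 109.93 m.

109.93 m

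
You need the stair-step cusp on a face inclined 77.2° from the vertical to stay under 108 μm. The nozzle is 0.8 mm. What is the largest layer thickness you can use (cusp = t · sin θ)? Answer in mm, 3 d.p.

t = h_c / sin θ = 0.108 / 0.9751 = 0.111 mm.

0.111 mm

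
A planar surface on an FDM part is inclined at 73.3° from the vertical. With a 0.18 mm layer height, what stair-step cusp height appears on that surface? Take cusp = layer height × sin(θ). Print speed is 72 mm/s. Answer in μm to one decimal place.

sin(73.3°) = 0.9578, so cusp = 0.18 × 0.9578 = 0.172404 mm → 172.4 μm.

172.4 μm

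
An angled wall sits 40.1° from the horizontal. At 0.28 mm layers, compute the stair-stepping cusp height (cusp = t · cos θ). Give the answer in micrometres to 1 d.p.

cos(40.1°) = 0.7649, so cusp = 0.28 × 0.7649 = 0.214172 mm → 214.2 μm.

214.2 μm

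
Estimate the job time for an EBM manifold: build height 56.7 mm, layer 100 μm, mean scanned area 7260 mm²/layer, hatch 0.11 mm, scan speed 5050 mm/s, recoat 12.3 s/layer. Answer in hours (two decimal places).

Number of layers: 56.7 / 0.1 → 567 (rounded up).
Scan path per layer: 7260 / 0.11 → 66000 mm.
Per-layer scan time: 66000 / 5050 → 13.0693 s.
Per-layer time: 13.0693 + 12.3 → 25.3693 s.
567 layers × 25.3693 s/layer = 14384.3931 s, i.e. 4.00 hours.

4.00 hours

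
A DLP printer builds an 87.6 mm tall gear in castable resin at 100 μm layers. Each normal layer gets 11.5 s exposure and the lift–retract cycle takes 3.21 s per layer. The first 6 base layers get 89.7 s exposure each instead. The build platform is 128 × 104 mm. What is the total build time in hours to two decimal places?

Number of layers: 87.6 / 0.1 → 876 (rounded up).
Burn-in layers = 6 × (89.7 + 3.21) = 557.46 s.
Regular layers: 870 × (11.5 + 3.21) → 12797.7 s.
Total = 557.46 + 12797.7 = 13355.16 s = 3.71 hours.

3.71 hours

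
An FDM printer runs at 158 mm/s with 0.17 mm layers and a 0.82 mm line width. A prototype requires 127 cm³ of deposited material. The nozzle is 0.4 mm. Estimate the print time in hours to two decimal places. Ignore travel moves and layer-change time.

1.60 hours

Line area = 0.17 × 0.82, so 0.1394 mm².
Path length: 127000 mm³ / 0.1394 mm² → 911047.3 mm.
Extrusion time = 911047.3 / 158 = 5766.1 s.
5766.1 s = 1.60 hours.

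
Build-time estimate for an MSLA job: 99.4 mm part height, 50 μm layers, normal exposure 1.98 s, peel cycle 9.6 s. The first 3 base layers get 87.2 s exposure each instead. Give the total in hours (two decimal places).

6.47 hours

Layer count = ceil(99.4 / 0.05) = 1988.
Burn-in layers: 3 × (87.2 + 9.6) → 290.4 s.
Regular layers = 1985 × (1.98 + 9.6), so 22986.3 s.
Sum: 290.4 + 22986.3 = 23276.7 s → 6.47 hours.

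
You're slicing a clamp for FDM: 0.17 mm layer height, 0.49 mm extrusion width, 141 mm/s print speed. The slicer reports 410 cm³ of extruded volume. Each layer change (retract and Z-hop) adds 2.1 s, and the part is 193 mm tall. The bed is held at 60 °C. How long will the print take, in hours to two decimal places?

Extrusion cross-section: 0.17 × 0.49 → 0.0833 mm².
Total extruded path = 410000/0.0833 = 4921968.8 mm.
Extrusion time: 4921968.8 / 141 → 34907.6 s.
Number of layers: 193 / 0.17 → 1136 (rounded up).
Layer-change overhead = 1136 × 2.1, so 2385.6 s.
Total = 34907.6 + 2385.6 = 37293.2 s = 10.36 hours.

10.36 hours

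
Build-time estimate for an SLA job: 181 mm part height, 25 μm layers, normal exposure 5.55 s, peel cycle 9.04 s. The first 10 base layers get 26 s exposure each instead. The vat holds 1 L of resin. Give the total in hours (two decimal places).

Layers = ⌈181/0.025⌉ = 7240.
Bottom layers: 10 × (26 + 9.04) → 350.4 s.
Remaining layers = 7230 × (5.55 + 9.04) = 105485.7 s.
Total = 350.4 + 105485.7 = 105836.1 s = 29.40 hours.

29.40 hours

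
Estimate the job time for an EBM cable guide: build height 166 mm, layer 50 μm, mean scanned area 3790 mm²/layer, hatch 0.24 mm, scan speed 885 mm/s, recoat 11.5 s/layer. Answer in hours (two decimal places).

27.06 hours

Layers = ⌈166/0.05⌉ = 3320.
Scan path per layer = 3790 / 0.24, so 15791.7 mm.
Per-layer scan time: 15791.7 / 885 → 17.8437 s.
Layer cycle = 17.8437 + 11.5 = 29.3437 s.
Total: 3320 × 29.3437 s = 97421.084 s → 27.06 hours.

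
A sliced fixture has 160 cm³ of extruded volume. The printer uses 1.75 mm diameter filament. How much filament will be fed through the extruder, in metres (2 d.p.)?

A = π r² = π × 0.875² = 2.4053 mm².
Length = 160 cm³ / 2.4053 mm² = 160000 / 2.4053 = 66519.77 mm = 66.52 m.

66.52 m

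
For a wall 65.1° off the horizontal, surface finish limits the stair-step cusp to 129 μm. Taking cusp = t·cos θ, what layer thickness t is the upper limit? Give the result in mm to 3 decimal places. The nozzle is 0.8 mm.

t = h_c / cos θ = 0.129 / 0.4210 = 0.306 mm.

0.306 mm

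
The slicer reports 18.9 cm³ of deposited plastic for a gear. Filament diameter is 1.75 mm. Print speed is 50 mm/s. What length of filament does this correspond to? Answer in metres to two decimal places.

7.86 m

Filament cross-section = π × (1.75/2)² = 2.4053 mm².
L = 18900 mm³ / 2.4053 mm² = 7857.65 mm, i.e. 7.86 m.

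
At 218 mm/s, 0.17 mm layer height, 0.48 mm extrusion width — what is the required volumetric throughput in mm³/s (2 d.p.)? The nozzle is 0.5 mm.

17.79

Extrusion cross-section: 0.17 × 0.48 → 0.0816 mm².
Volumetric flow = 218 × 0.0816 = 17.79 mm³/s.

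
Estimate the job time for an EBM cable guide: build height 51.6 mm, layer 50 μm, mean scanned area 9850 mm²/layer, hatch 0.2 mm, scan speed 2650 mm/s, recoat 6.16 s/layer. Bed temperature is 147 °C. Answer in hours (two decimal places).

7.09 hours

Layers = ⌈51.6/0.05⌉ = 1032.
Scan path per layer: 9850 / 0.2 → 49250 mm.
Per-layer scan time = 49250 / 2650, so 18.5849 s.
Time per layer: 18.5849 + 6.16 → 24.7449 s.
1032 layers × 24.7449 s/layer = 25536.7368 s, i.e. 7.09 hours.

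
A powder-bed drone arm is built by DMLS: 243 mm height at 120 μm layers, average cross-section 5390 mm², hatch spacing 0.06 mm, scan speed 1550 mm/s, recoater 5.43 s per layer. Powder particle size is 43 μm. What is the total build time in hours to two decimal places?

Layers = ⌈243/0.12⌉ = 2025.
Per-layer scan distance: 5390 / 0.06 → 89833.3 mm.
Per-layer scan time = 89833.3 / 1550 = 57.957 s.
Layer cycle = 57.957 + 5.43, so 63.387 s.
Build time = 2025 × 63.387 = 128358.675 s = 35.66 hours.

35.66 hours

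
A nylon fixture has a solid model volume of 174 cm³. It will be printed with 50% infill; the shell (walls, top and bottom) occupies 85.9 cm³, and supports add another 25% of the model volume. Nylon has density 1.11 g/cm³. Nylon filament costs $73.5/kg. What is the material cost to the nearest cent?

$14.15

Interior volume = 174 − 85.9, so 88.1 cm³.
Infill deposited: 0.50 × 88.1 → 44.05 cm³.
Support = 0.25 × 174, so 43.5 cm³.
Total extruded: 85.9 + 44.05 + 43.5 → 173.45 cm³.
Mass: 173.45 × 1.11 → 192.5295 g.
At $73.5/kg: 192.5295/1000 × 73.5 = $14.15.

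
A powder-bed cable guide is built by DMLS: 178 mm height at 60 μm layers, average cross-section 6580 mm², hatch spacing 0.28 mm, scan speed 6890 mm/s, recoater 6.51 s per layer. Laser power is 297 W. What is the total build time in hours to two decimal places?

8.18 hours

Number of layers: 178 / 0.06 → 2967 (rounded up).
Per-layer scan distance = 6580 / 0.28, so 23500 mm.
Scan time per layer: 23500 / 6890 → 3.4107 s.
Layer cycle: 3.4107 + 6.51 → 9.9207 s.
2967 layers × 9.9207 s/layer = 29434.7169 s, i.e. 8.18 hours.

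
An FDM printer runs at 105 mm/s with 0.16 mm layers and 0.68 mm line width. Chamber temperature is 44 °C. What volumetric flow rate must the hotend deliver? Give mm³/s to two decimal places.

11.42

Bead cross-section = 0.16 × 0.68, so 0.1088 mm².
Volumetric flow = 105 × 0.1088 = 11.42 mm³/s.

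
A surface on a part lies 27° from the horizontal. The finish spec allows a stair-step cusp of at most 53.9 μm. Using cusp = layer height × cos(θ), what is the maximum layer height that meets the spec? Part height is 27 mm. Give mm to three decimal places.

0.060 mm

t = h_c / cos θ = 0.0539 / 0.8910 = 0.060 mm.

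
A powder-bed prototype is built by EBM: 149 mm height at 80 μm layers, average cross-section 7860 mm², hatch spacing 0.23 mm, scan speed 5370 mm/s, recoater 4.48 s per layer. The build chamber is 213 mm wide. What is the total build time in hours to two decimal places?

5.61 hours

Number of layers: 149 / 0.08 → 1863 (rounded up).
Per-layer scan distance: 7860 / 0.23 → 34173.9 mm.
Per-layer scan time: 34173.9 / 5370 → 6.3639 s.
Layer cycle = 6.3639 + 4.48 = 10.8439 s.
Total: 1863 × 10.8439 s = 20202.1857 s → 5.61 hours.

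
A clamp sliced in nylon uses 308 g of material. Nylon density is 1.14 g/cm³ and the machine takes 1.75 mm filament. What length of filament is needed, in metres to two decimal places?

112.33 m

Volume = 308 g / 1.14 g·cm⁻³ = 270.1754 cm³ = 270175.4 mm³.
A = π r² = π × 0.875² = 2.4053 mm².
Length = 270175.4 / 2.4053 = 112325.03 mm = 112.33 m.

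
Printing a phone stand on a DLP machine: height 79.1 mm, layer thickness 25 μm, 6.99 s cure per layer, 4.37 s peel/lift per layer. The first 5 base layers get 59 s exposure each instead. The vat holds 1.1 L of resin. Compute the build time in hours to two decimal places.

Layer count = ceil(79.1 / 0.025) = 3164.
Burn-in layers = 5 × (59 + 4.37) = 316.85 s.
Regular layers = 3159 × (6.99 + 4.37) = 35886.24 s.
Total = 316.85 + 35886.24 = 36203.09 s = 10.06 hours.

10.06 hours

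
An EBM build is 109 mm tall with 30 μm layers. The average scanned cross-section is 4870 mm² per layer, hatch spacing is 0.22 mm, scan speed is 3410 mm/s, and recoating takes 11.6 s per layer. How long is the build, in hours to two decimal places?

18.26 hours

Number of layers: 109 / 0.03 → 3634 (rounded up).
Per-layer scan distance = 4870 / 0.22, so 22136.4 mm.
Per-layer scan time = 22136.4 / 3410, so 6.4916 s.
Layer cycle = 6.4916 + 11.6 = 18.0916 s.
Total: 3634 × 18.0916 s = 65744.8744 s → 18.26 hours.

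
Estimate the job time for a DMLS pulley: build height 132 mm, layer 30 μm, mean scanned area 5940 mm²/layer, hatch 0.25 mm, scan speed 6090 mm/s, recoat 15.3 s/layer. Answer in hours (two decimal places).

Number of layers: 132 / 0.03 → 4400 (rounded up).
Scan path per layer = 5940 / 0.25 = 23760 mm.
Scan time per layer = 23760 / 6090 = 3.9015 s.
Per-layer time = 3.9015 + 15.3, so 19.2015 s.
Build time = 4400 × 19.2015 = 84486.6 s = 23.47 hours.

23.47 hours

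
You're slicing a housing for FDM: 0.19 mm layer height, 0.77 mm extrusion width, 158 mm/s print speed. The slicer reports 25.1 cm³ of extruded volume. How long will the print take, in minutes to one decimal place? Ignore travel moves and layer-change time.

18.1 minutes

Extrusion cross-section = 0.19 × 0.77, so 0.1463 mm².
Toolpath length = 25.1 cm³ / 0.1463 mm² = 25100 / 0.1463 = 171565.3 mm.
Time extruding = 171565.3 / 158 = 1085.9 s.
Converting: 1085.9 s = 18.1 minutes.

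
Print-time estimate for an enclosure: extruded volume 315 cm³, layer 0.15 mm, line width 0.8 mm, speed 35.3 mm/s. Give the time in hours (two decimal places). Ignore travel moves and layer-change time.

20.66 hours

Line area: 0.15 × 0.8 → 0.12 mm².
Path length: 315000 mm³ / 0.12 mm² → 2625000 mm.
Extrusion time = 2625000 / 35.3 = 74362.6 s.
74362.6 s = 20.66 hours.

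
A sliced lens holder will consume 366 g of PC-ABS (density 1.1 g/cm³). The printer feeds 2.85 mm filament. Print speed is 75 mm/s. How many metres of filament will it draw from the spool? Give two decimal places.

Volume = 366 g / 1.1 g·cm⁻³ = 332.7273 cm³ = 332727.3 mm³.
A = π r² = π × 1.425² = 6.3794 mm².
Length = 332727.3 / 6.3794 = 52156.52 mm = 52.16 m.

52.16 m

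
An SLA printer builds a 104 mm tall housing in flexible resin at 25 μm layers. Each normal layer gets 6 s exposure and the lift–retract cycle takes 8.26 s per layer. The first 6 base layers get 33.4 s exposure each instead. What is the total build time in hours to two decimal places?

16.52 hours

Number of layers: 104 / 0.025 → 4160 (rounded up).
Base layers: 6 × (33.4 + 8.26) → 249.96 s.
Normal layers = 4154 × (6 + 8.26), so 59236.04 s.
Total = 249.96 + 59236.04 = 59486 s = 16.52 hours.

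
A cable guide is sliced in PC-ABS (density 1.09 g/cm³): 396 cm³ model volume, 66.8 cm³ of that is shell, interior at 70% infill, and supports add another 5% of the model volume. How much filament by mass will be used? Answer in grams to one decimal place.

345.6 g

Infill region: 396 − 66.8 → 329.2 cm³.
Infill volume = 0.70 × 329.2 = 230.44 cm³.
Support = 0.05 × 396 = 19.8 cm³.
Total printed volume = 66.8 + 230.44 + 19.8, so 317.04 cm³.
Mass: 317.04 × 1.09 → 345.5736 g.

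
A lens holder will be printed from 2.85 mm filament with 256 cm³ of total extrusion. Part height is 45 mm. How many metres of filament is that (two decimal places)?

40.13 m

Cross-section of 2.85 mm filament: π·(2.85/2)² = 6.3794 mm².
L = 256000 mm³ / 6.3794 mm² = 40129.17 mm, i.e. 40.13 m.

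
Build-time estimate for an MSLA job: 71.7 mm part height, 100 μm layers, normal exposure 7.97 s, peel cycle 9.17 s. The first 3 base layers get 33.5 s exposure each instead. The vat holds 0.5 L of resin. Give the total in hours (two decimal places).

3.43 hours

Layer count = ceil(71.7 / 0.1) = 717.
Burn-in layers: 3 × (33.5 + 9.17) → 128.01 s.
Regular layers = 714 × (7.97 + 9.17) = 12237.96 s.
Sum: 128.01 + 12237.96 = 12365.97 s → 3.43 hours.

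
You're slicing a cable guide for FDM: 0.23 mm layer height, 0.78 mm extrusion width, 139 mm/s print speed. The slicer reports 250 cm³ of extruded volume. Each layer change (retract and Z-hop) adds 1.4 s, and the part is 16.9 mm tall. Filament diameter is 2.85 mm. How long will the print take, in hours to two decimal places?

Line area = 0.23 × 0.78, so 0.1794 mm².
Total extruded path = 250000/0.1794 = 1393534 mm.
Extrusion time: 1393534 / 139 → 10025.4 s.
Number of layers: 16.9 / 0.23 → 74 (rounded up).
Non-print overhead: 74 × 1.4 → 103.6 s.
Altogether 10025.4 + 103.6 = 10129 s, i.e. 2.81 hours.

2.81 hours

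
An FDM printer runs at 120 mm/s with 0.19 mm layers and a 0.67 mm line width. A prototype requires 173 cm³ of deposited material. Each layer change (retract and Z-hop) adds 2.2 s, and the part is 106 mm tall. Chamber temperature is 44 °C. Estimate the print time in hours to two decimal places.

3.49 hours

Bead cross-section: 0.19 × 0.67 → 0.1273 mm².
Path length: 173000 mm³ / 0.1273 mm² → 1358994.5 mm.
Time extruding: 1358994.5 / 120 → 11325 s.
Number of layers: 106 / 0.19 → 558 (rounded up).
Z-hop total = 558 × 2.2 = 1227.6 s.
Total = 11325 + 1227.6 = 12552.6 s = 3.49 hours.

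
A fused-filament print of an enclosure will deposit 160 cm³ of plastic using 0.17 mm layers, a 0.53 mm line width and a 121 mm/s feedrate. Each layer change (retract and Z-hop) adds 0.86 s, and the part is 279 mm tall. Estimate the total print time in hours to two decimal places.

Line area = 0.17 × 0.53 = 0.0901 mm².
Toolpath length = 160 cm³ / 0.0901 mm² = 160000 / 0.0901 = 1775804.7 mm.
Time extruding: 1775804.7 / 121 → 14676.1 s.
Layers = ⌈279/0.17⌉ = 1642.
Non-print overhead = 1642 × 0.86 = 1412.12 s.
Total = 14676.1 + 1412.12 = 16088.22 s = 4.47 hours.

4.47 hours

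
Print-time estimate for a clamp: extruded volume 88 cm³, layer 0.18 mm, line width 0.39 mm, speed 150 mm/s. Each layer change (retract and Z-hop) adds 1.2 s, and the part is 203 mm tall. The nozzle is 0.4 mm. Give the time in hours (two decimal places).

2.70 hours

Bead cross-section = 0.18 × 0.39, so 0.0702 mm².
Total extruded path = 88000/0.0702 = 1253561.3 mm.
Print-move time = 1253561.3 / 150, so 8357.1 s.
Layers = ⌈203/0.18⌉ = 1128.
Layer-change overhead = 1128 × 1.2 = 1353.6 s.
Total = 8357.1 + 1353.6 = 9710.7 s = 2.70 hours.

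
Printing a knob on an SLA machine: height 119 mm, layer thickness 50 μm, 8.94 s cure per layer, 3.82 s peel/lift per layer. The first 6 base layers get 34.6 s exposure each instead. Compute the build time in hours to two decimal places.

8.48 hours

Number of layers: 119 / 0.05 → 2380 (rounded up).
Base layers = 6 × (34.6 + 3.82) = 230.52 s.
Normal layers = 2374 × (8.94 + 3.82) = 30292.24 s.
Sum: 230.52 + 30292.24 = 30522.76 s → 8.48 hours.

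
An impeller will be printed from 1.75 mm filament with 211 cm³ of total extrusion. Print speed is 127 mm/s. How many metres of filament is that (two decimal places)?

Filament cross-section = π × (1.75/2)² = 2.4053 mm².
L = 211000 mm³ / 2.4053 mm² = 87722.95 mm, i.e. 87.72 m.

87.72 m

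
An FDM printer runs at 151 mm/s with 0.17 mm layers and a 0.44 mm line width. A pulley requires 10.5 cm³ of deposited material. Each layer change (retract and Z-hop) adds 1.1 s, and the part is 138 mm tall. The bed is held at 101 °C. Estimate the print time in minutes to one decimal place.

Bead cross-section = 0.17 × 0.44 = 0.0748 mm².
Total extruded path = 10500/0.0748 = 140374.3 mm.
Extrusion time: 140374.3 / 151 → 929.6 s.
Layer count = ceil(138 / 0.17) = 812.
Z-hop total: 812 × 1.1 → 893.2 s.
Total = 929.6 + 893.2 = 1822.8 s = 30.4 minutes.

30.4 minutes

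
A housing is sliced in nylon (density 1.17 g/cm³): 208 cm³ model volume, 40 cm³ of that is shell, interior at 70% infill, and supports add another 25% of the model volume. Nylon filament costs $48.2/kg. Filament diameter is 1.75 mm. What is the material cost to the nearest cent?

Volume inside the shell = 208 − 40 = 168 cm³.
Infill deposited = 0.70 × 168 = 117.6 cm³.
Support = 0.25 × 208, so 52 cm³.
Total extruded = 40 + 117.6 + 52 = 209.6 cm³.
Mass = 209.6 × 1.17, so 245.232 g.
Cost = 245.232 g / 1000 × $48.2/kg = $11.82.

$11.82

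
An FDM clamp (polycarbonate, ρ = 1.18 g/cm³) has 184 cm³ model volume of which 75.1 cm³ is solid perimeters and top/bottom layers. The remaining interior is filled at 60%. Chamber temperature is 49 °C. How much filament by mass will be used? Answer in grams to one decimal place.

Interior volume = 184 − 75.1 = 108.9 cm³.
Deposited infill: 0.60 × 108.9 → 65.34 cm³.
Total printed volume: 75.1 + 65.34 → 140.44 cm³.
Mass = 140.44 × 1.18 = 165.7192 g.

165.7 g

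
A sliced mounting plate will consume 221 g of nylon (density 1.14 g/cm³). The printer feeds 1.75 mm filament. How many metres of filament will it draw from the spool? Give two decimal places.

Volume = 221 g / 1.14 g·cm⁻³ = 193.8596 cm³ = 193859.6 mm³.
A = π r² = π × 0.875² = 2.4053 mm².
L = V/A = 193859.6/2.4053 = 80596.85 mm → 80.60 m.

80.60 m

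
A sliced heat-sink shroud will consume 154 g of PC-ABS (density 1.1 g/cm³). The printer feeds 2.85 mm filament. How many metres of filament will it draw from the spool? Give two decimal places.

21.95 m

Extruded volume: 154/1.1 = 140 cm³ (140000 mm³).
Cross-section of 2.85 mm filament: π·(2.85/2)² = 6.3794 mm².
Length = 140000 / 6.3794 = 21945.64 mm = 21.95 m.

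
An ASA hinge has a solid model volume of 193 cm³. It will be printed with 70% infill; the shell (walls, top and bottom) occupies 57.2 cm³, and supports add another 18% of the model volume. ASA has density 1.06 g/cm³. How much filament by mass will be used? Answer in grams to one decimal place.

198.2 g

Volume inside the shell = 193 − 57.2, so 135.8 cm³.
Deposited infill = 0.70 × 135.8, so 95.06 cm³.
Support = 0.18 × 193, so 34.74 cm³.
Total printed volume: 57.2 + 95.06 + 34.74 → 187 cm³.
Mass = 187 × 1.06 = 198.22 g.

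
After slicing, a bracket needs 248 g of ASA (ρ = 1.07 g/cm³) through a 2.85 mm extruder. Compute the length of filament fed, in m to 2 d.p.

36.33 m

Extruded volume: 248/1.07 = 231.7757 cm³ (231775.7 mm³).
Filament cross-section = π × (2.85/2)² = 6.3794 mm².
L = V/A = 231775.7/6.3794 = 36331.9 mm → 36.33 m.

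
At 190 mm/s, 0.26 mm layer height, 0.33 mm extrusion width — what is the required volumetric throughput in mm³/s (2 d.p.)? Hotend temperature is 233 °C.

16.30

Extrusion cross-section = 0.26 × 0.33, so 0.0858 mm².
Volumetric flow = 190 × 0.0858 = 16.30 mm³/s.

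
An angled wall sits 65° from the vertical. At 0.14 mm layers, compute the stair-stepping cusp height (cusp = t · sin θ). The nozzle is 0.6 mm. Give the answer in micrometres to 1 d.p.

126.9 μm

h_c = t·sin θ = 0.14 × 0.9063 = 0.126882 mm (126.9 μm).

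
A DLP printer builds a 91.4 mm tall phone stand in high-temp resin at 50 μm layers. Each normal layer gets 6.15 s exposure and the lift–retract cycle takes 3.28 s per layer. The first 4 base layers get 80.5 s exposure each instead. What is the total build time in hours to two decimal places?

Layers = ⌈91.4/0.05⌉ = 1828.
Burn-in layers = 4 × (80.5 + 3.28), so 335.12 s.
Remaining layers: 1824 × (6.15 + 3.28) → 17200.32 s.
Sum: 335.12 + 17200.32 = 17535.44 s → 4.87 hours.

4.87 hours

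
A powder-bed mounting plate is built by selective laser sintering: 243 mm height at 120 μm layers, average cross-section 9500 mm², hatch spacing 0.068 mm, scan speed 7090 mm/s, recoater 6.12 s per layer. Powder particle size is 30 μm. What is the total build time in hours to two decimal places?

Layers = ⌈243/0.12⌉ = 2025.
Hatch length per layer: 9500 / 0.068 → 139705.9 mm.
Per-layer scan time = 139705.9 / 7090, so 19.7046 s.
Time per layer: 19.7046 + 6.12 → 25.8246 s.
Build time = 2025 × 25.8246 = 52294.815 s = 14.53 hours.

14.53 hours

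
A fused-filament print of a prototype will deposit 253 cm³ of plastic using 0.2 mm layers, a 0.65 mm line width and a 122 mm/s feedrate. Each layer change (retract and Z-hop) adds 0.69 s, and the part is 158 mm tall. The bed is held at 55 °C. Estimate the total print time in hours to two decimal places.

4.58 hours

Line area: 0.2 × 0.65 → 0.13 mm².
Path length: 253000 mm³ / 0.13 mm² → 1946153.8 mm.
Extrusion time = 1946153.8 / 122, so 15952.1 s.
Layers = ⌈158/0.2⌉ = 790.
Z-hop total: 790 × 0.69 → 545.1 s.
Total = 15952.1 + 545.1 = 16497.2 s = 4.58 hours.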